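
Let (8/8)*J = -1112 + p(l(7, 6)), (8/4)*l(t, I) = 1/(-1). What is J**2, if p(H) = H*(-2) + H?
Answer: 4941729/4 ≈ 1.2354e+6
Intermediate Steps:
l(t, I) = -1/2 (l(t, I) = (1/2)/(-1) = (1/2)*(-1) = -1/2)
p(H) = -H (p(H) = -2*H + H = -H)
J = -2223/2 (J = -1112 - 1*(-1/2) = -1112 + 1/2 = -2223/2 ≈ -1111.5)
J**2 = (-2223/2)**2 = 4941729/4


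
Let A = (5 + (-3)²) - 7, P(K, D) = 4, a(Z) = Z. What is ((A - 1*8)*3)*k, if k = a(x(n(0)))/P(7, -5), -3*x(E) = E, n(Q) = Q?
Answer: 0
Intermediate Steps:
x(E) = -E/3
A = 7 (A = (5 + 9) - 7 = 14 - 7 = 7)
k = 0 (k = -⅓*0/4 = 0*(¼) = 0)
((A - 1*8)*3)*k = ((7 - 1*8)*3)*0 = ((7 - 8)*3)*0 = -1*3*0 = -3*0 = 0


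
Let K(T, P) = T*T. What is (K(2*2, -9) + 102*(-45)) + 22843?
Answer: 18269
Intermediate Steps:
K(T, P) = T²
(K(2*2, -9) + 102*(-45)) + 22843 = ((2*2)² + 102*(-45)) + 22843 = (4² - 4590) + 22843 = (16 - 4590) + 22843 = -4574 + 22843 = 18269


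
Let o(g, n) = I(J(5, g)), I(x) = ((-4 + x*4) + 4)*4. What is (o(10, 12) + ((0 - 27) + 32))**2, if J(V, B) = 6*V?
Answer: 235225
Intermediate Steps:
I(x) = 16*x (I(x) = ((-4 + 4*x) + 4)*4 = (4*x)*4 = 16*x)
o(g, n) = 480 (o(g, n) = 16*(6*5) = 16*30 = 480)
(o(10, 12) + ((0 - 27) + 32))**2 = (480 + ((0 - 27) + 32))**2 = (480 + (-27 + 32))**2 = (480 + 5)**2 = 485**2 = 235225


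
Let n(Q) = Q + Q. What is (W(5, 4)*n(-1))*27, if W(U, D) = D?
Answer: -216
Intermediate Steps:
n(Q) = 2*Q
(W(5, 4)*n(-1))*27 = (4*(2*(-1)))*27 = (4*(-2))*27 = -8*27 = -216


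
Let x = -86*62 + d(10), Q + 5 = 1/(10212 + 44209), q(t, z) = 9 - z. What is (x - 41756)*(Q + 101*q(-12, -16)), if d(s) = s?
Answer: -6456320278838/54421 ≈ -1.1864e+8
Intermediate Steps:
Q = -272104/54421 (Q = -5 + 1/(10212 + 44209) = -5 + 1/54421 = -272104/54421 ≈ -5.0000)
x = -5322 (x = -86*62 + 10 = -5332 + 10 = -5322)
(x - 41756)*(Q + 101*q(-12, -16)) = (-5322 - 41756)*(-272104/54421 + 101*(9 - 1*(-16))) = -47078*(-272104/54421 + 101*(9 + 16)) = -47078*(-272104/54421 + 101*25) = -47078*(-272104/54421 + 2525) = -47078*137140921/54421 = -6456320278838/54421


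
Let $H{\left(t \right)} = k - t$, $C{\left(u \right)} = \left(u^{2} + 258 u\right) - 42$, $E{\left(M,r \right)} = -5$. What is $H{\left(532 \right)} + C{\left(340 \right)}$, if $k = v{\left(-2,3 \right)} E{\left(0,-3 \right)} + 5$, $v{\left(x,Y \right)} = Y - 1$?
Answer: $202741$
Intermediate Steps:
$v{\left(x,Y \right)} = -1 + Y$ ($v{\left(x,Y \right)} = Y - 1 = -1 + Y$)
$k = -5$ ($k = \left(-1 + 3\right) \left(-5\right) + 5 = 2 \left(-5\right) + 5 = -10 + 5 = -5$)
$C{\left(u \right)} = -42 + u^{2} + 258 u$
$H{\left(t \right)} = -5 - t$
$H{\left(532 \right)} + C{\left(340 \right)} = \left(-5 - 532\right) + \left(-42 + 340^{2} + 258 \cdot 340\right) = \left(-5 - 532\right) + \left(-42 + 115600 + 87720\right) = -537 + 203278 = 202741$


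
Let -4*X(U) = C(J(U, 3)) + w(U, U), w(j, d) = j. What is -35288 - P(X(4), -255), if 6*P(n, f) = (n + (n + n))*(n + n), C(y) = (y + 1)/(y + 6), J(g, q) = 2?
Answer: -36136137/1024 ≈ -35289.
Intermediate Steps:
C(y) = (1 + y)/(6 + y)
X(U) = -3/32 - U/4 (X(U) = -((1 + 2)/(6 + 2) + U)/4 = -(3/8 + U)/4 = -3/32 - U/4)
P(n, f) = n**2 (P(n, f) = ((n + (n + n))*(n + n))/6 = ((n + 2*n)*(2*n))/6 = ((3*n)*(2*n))/6 = (6*n**2)/6 = n**2)
-35288 - P(X(4), -255) = -35288 - (-3/32 - 1/4*4)**2 = -35288 - (-3/32 - 1)**2 = -35288 - (-35/32)**2 = -35288 - 1*1225/1024 = -35288 - 1225/1024 = -36136137/1024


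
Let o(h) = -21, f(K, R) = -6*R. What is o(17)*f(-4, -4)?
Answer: -504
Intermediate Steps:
o(17)*f(-4, -4) = -(-126)*(-4) = -21*24 = -504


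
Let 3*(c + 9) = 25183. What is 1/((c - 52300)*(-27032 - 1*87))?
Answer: 3/3572765536 ≈ 8.3969e-10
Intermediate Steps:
c = 25156/3 (c = -9 + (⅓)*25183 = -9 + 25183/3 = 25156/3 ≈ 8385.3)
1/((c - 52300)*(-27032 - 1*87)) = 1/((25156/3 - 52300)*(-27032 - 1*87)) = 1/((-131744/3)*(-27032 - 87)) = -3/131744/(-27119) = -3/131744*(-1/27119) = 3/3572765536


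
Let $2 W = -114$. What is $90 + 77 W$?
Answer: $-4299$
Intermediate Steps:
$W = -57$ ($W = \frac{1}{2} \left(-114\right) = -57$)
$90 + 77 W = 90 + 77 \left(-57\right) = 90 - 4389 = -4299$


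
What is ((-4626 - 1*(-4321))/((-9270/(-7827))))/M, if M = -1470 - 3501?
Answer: 159149/3072078 ≈ 0.051805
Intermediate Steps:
M = -4971
((-4626 - 1*(-4321))/((-9270/(-7827))))/M = ((-4626 - 1*(-4321))/((-9270/(-7827))))/(-4971) = ((-4626 + 4321)/((-9270*(-1/7827))))*(-1/4971) = -305/3090/2609*(-1/4971) = -305*2609/3090*(-1/4971) = -159149/618*(-1/4971) = 159149/3072078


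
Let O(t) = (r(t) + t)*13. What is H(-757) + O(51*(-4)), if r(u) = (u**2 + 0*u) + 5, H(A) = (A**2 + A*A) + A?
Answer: 1683762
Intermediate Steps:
H(A) = A + 2*A**2 (H(A) = (A**2 + A**2) + A = 2*A**2 + A = A + 2*A**2)
r(u) = 5 + u**2 (r(u) = (u**2 + 0) + 5 = u**2 + 5 = 5 + u**2)
O(t) = 65 + 13*t + 13*t**2 (O(t) = ((5 + t**2) + t)*13 = (5 + t + t**2)*13 = 65 + 13*t + 13*t**2)
H(-757) + O(51*(-4)) = -757*(1 + 2*(-757)) + (65 + 13*(51*(-4)) + 13*(51*(-4))**2) = -757*(1 - 1514) + (65 + 13*(-204) + 13*(-204)**2) = -757*(-1513) + (65 - 2652 + 13*41616) = 1145341 + (65 - 2652 + 541008) = 1145341 + 538421 = 1683762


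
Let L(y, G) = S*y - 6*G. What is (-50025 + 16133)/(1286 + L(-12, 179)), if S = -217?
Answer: -8473/704 ≈ -12.036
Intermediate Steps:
L(y, G) = -217*y - 6*G
(-50025 + 16133)/(1286 + L(-12, 179)) = (-50025 + 16133)/(1286 + (-217*(-12) - 6*179)) = -33892/(1286 + (2604 - 1074)) = -33892/(1286 + 1530) = -33892/2816 = -33892*1/2816 = -8473/704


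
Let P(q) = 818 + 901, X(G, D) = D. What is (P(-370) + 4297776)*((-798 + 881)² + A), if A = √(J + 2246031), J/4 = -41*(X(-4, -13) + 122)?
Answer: 29619221055 + 4299495*√2228155 ≈ 3.6037e+10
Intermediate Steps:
J = -17876 (J = 4*(-41*(-13 + 122)) = 4*(-41*109) = 4*(-4469) = -17876)
A = √2228155 (A = √(-17876 + 2246031) = √2228155 ≈ 1492.7)
P(q) = 1719
(P(-370) + 4297776)*((-798 + 881)² + A) = (1719 + 4297776)*((-798 + 881)² + √2228155) = 4299495*(83² + √2228155) = 4299495*(6889 + √2228155) = 29619221055 + 4299495*√2228155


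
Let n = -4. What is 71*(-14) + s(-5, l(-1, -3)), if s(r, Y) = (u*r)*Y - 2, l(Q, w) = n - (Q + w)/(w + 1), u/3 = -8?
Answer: -1716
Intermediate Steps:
u = -24 (u = 3*(-8) = -24)
l(Q, w) = -4 - (Q + w)/(1 + w) (l(Q, w) = -4 - (Q + w)/(w + 1) = -4 - (Q + w)/(1 + w))
s(r, Y) = -2 - 24*Y*r (s(r, Y) = (-24*r)*Y - 2 = -24*Y*r - 2 = -2 - 24*Y*r)
71*(-14) + s(-5, l(-1, -3)) = 71*(-14) + (-2 - 24*(-4 - 1*(-1) - 5*(-3))/(1 - 3)*(-5)) = -994 + (-2 - 24*(-4 + 1 + 15)/(-2)*(-5)) = -994 + (-2 - 24*(-½*12)*(-5)) = -994 + (-2 - 24*(-6)*(-5)) = -994 + (-2 - 720) = -994 - 722 = -1716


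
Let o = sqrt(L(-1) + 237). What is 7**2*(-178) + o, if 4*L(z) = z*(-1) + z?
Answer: -8722 + sqrt(237) ≈ -8706.6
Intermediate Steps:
L(z) = 0 (L(z) = (z*(-1) + z)/4 = (-z + z)/4 = (1/4)*0 = 0)
o = sqrt(237) (o = sqrt(0 + 237) = sqrt(237) ≈ 15.395)
7**2*(-178) + o = 7**2*(-178) + sqrt(237) = 49*(-178) + sqrt(237) = -8722 + sqrt(237)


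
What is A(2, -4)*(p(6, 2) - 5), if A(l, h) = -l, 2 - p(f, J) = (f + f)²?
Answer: 294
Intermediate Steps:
p(f, J) = 2 - 4*f² (p(f, J) = 2 - (f + f)² = 2 - (2*f)² = 2 - 4*f²)
A(2, -4)*(p(6, 2) - 5) = (-1*2)*((2 - 4*6²) - 5) = -2*((2 - 4*36) - 5) = -2*((2 - 144) - 5) = -2*(-142 - 5) = -2*(-147) = 294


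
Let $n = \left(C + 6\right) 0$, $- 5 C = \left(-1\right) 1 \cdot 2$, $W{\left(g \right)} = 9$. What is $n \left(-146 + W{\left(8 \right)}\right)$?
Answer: $0$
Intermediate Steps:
$C = \frac{2}{5}$ ($C = - \frac{\left(-1\right) 1 \cdot 2}{5} = - \frac{\left(-1\right) 2}{5} = \left(- \frac{1}{5}\right) \left(-2\right) = \frac{2}{5} \approx 0.4$)
$n = 0$ ($n = \left(\frac{2}{5} + 6\right) 0 = \frac{32}{5} \cdot 0 = 0$)
$n \left(-146 + W{\left(8 \right)}\right) = 0 \left(-146 + 9\right) = 0 \left(-137\right) = 0$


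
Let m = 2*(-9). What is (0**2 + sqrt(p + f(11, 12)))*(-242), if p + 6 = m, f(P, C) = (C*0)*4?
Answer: -484*I*sqrt(6) ≈ -1185.6*I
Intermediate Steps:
m = -18
f(P, C) = 0 (f(P, C) = 0*4 = 0)
p = -24 (p = -6 - 18 = -24)
(0**2 + sqrt(p + f(11, 12)))*(-242) = (0**2 + sqrt(-24 + 0))*(-242) = (0 + sqrt(-24))*(-242) = (0 + 2*I*sqrt(6))*(-242) = (2*I*sqrt(6))*(-242) = -484*I*sqrt(6)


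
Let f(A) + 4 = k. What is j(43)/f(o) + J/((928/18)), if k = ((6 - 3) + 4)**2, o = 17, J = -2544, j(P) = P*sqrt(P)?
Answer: -1431/29 + 43*sqrt(43)/45 ≈ -43.079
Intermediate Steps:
j(P) = P**(3/2)
k = 49 (k = (3 + 4)**2 = 7**2 = 49)
f(A) = 45 (f(A) = -4 + 49 = 45)
j(43)/f(o) + J/((928/18)) = 43**(3/2)/45 - 2544/(928/18) = (43*sqrt(43))*(1/45) - 2544/(928*(1/18)) = 43*sqrt(43)/45 - 2544/464/9 = 43*sqrt(43)/45 - 2544*9/464 = 43*sqrt(43)/45 - 1431/29 = -1431/29 + 43*sqrt(43)/45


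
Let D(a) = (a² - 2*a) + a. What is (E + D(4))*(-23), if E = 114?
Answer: -2898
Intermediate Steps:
D(a) = a² - a
(E + D(4))*(-23) = (114 + 4*(-1 + 4))*(-23) = (114 + 4*3)*(-23) = (114 + 12)*(-23) = 126*(-23) = -2898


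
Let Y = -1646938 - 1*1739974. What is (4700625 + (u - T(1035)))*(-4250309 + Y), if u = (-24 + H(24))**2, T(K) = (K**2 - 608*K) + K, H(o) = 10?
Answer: -32518072699861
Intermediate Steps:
T(K) = K**2 - 607*K
Y = -3386912 (Y = -1646938 - 1739974 = -3386912)
u = 196 (u = (-24 + 10)**2 = (-14)**2 = 196)
(4700625 + (u - T(1035)))*(-4250309 + Y) = (4700625 + (196 - 1035*(-607 + 1035)))*(-4250309 - 3386912) = (4700625 + (196 - 1035*428))*(-7637221) = (4700625 + (196 - 1*442980))*(-7637221) = (4700625 + (196 - 442980))*(-7637221) = (4700625 - 442784)*(-7637221) = 4257841*(-7637221) = -32518072699861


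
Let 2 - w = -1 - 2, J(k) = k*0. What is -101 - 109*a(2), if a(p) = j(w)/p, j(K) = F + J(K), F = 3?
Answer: -529/2 ≈ -264.50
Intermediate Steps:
J(k) = 0
w = 5 (w = 2 - (-1 - 2) = 2 - 1*(-3) = 2 + 3 = 5)
j(K) = 3 (j(K) = 3 + 0 = 3)
a(p) = 3/p
-101 - 109*a(2) = -101 - 327/2 = -529/2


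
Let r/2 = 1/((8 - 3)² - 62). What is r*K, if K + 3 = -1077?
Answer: 2160/37 ≈ 58.378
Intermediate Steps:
K = -1080 (K = -3 - 1077 = -1080)
r = -2/37 (r = 2/((8 - 3)² - 62) = 2/(5² - 62) = 2/(25 - 62) = 2/(-37) = 2*(-1/37) = -2/37 ≈ -0.054054)
r*K = -2/37*(-1080) = 2160/37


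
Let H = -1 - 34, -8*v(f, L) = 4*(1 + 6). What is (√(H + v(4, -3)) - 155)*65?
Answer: -10075 + 65*I*√154/2 ≈ -10075.0 + 403.31*I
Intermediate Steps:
v(f, L) = -7/2 (v(f, L) = -(1 + 6)/2 = -7/2)
H = -35
(√(H + v(4, -3)) - 155)*65 = (√(-35 - 7/2) - 155)*65 = (√(-77/2) - 155)*65 = (I*√154/2 - 155)*65 = (-155 + I*√154/2)*65 = -10075 + 65*I*√154/2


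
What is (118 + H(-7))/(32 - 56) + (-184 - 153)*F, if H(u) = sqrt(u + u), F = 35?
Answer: -141599/12 - I*sqrt(14)/24 ≈ -11800.0 - 0.1559*I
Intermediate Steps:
H(u) = sqrt(2)*sqrt(u) (H(u) = sqrt(2*u) = sqrt(2)*sqrt(u))
(118 + H(-7))/(32 - 56) + (-184 - 153)*F = (118 + sqrt(2)*sqrt(-7))/(32 - 56) + (-184 - 153)*35 = (118 + sqrt(2)*(I*sqrt(7)))/(-24) - 337*35 = (118 + I*sqrt(14))*(-1/24) - 11795 = (-59/12 - I*sqrt(14)/24) - 11795 = -141599/12 - I*sqrt(14)/24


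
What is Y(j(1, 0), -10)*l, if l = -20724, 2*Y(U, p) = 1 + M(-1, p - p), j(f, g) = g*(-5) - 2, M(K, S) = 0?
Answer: -10362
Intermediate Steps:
j(f, g) = -2 - 5*g (j(f, g) = -5*g - 2 = -2 - 5*g)
Y(U, p) = ½ (Y(U, p) = (1 + 0)/2 = (½)*1 = ½)
Y(j(1, 0), -10)*l = (½)*(-20724) = -10362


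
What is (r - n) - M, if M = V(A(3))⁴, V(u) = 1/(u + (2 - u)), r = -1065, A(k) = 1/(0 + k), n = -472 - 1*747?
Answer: 2463/16 ≈ 153.94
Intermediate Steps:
n = -1219 (n = -472 - 747 = -1219)
A(k) = 1/k
V(u) = ½ (V(u) = 1/2 = ½)
M = 1/16 (M = (½)⁴ = 1/16 ≈ 0.062500)
(r - n) - M = (-1065 - 1*(-1219)) - 1*1/16 = (-1065 + 1219) - 1/16 = 154 - 1/16 = 2463/16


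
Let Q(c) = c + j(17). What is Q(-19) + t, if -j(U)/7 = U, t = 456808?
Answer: 456670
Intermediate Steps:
j(U) = -7*U
Q(c) = -119 + c (Q(c) = c - 7*17 = c - 119 = -119 + c)
Q(-19) + t = (-119 - 19) + 456808 = -138 + 456808 = 456670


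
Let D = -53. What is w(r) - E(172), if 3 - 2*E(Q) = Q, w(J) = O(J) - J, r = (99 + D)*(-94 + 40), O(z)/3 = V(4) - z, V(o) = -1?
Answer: 20035/2 ≈ 10018.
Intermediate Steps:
O(z) = -3 - 3*z (O(z) = 3*(-1 - z) = -3 - 3*z)
r = -2484 (r = (99 - 53)*(-94 + 40) = 46*(-54) = -2484)
w(J) = -3 - 4*J (w(J) = (-3 - 3*J) - J = -3 - 4*J)
E(Q) = 3/2 - Q/2
w(r) - E(172) = (-3 - 4*(-2484)) - (3/2 - 1/2*172) = (-3 + 9936) - (3/2 - 86) = 9933 - 1*(-169/2) = 9933 + 169/2 = 20035/2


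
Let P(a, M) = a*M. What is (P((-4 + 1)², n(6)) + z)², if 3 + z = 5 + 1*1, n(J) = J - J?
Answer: 9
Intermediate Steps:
n(J) = 0
z = 3 (z = -3 + (5 + 1*1) = -3 + (5 + 1) = -3 + 6 = 3)
P(a, M) = M*a
(P((-4 + 1)², n(6)) + z)² = (0*(-4 + 1)² + 3)² = (0*(-3)² + 3)² = (0*9 + 3)² = (0 + 3)² = 3² = 9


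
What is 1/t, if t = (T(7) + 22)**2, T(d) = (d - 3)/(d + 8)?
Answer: 225/111556 ≈ 0.0020169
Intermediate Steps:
T(d) = (-3 + d)/(8 + d)
t = 111556/225 (t = ((-3 + 7)/(8 + 7) + 22)**2 = (4/15 + 22)**2 = (334/15)**2 = 111556/225 ≈ 495.80)
1/t = 1/(111556/225) = 225/111556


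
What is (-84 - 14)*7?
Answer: -686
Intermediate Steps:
(-84 - 14)*7 = -98*7 = -686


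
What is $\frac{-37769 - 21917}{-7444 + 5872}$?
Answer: $\frac{29843}{786} \approx 37.968$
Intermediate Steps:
$\frac{-37769 - 21917}{-7444 + 5872} = - \frac{59686}{-1572} = \left(-59686\right) \left(- \frac{1}{1572}\right) = \frac{29843}{786}$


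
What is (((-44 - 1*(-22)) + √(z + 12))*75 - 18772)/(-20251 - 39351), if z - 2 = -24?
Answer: 10211/29801 - 75*I*√10/59602 ≈ 0.34264 - 0.0039792*I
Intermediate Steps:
z = -22 (z = 2 - 24 = -22)
(((-44 - 1*(-22)) + √(z + 12))*75 - 18772)/(-20251 - 39351) = (((-44 - 1*(-22)) + √(-22 + 12))*75 - 18772)/(-20251 - 39351) = (((-44 + 22) + √(-10))*75 - 18772)/(-59602) = ((-22 + I*√10)*75 - 18772)*(-1/59602) = ((-1650 + 75*I*√10) - 18772)*(-1/59602) = (-20422 + 75*I*√10)*(-1/59602) = 10211/29801 - 75*I*√10/59602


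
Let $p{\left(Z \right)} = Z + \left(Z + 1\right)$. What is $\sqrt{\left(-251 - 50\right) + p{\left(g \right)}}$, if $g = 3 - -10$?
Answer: $i \sqrt{274} \approx 16.553 i$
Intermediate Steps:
$g = 13$ ($g = 3 + 10 = 13$)
$p{\left(Z \right)} = 1 + 2 Z$ ($p{\left(Z \right)} = Z + \left(1 + Z\right) = 1 + 2 Z$)
$\sqrt{\left(-251 - 50\right) + p{\left(g \right)}} = \sqrt{\left(-251 - 50\right) + \left(1 + 2 \cdot 13\right)} = \sqrt{-301 + \left(1 + 26\right)} = \sqrt{-301 + 27} = \sqrt{-274} = i \sqrt{274}$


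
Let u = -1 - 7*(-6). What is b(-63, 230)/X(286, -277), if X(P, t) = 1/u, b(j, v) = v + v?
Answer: 18860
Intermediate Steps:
u = 41 (u = -1 + 42 = 41)
b(j, v) = 2*v
X(P, t) = 1/41
b(-63, 230)/X(286, -277) = (2*230)/(1/41) = 460*41 = 18860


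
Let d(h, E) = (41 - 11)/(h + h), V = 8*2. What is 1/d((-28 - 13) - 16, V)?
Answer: -19/5 ≈ -3.8000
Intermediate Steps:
V = 16
d(h, E) = 15/h (d(h, E) = 30/((2*h)) = 30*(1/(2*h)) = 15/h)
1/d((-28 - 13) - 16, V) = 1/(15/((-28 - 13) - 16)) = 1/(15/(-41 - 16)) = 1/(15/(-57)) = 1/(15*(-1/57)) = 1/(-5/19) = -19/5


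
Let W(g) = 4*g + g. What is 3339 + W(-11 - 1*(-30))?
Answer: 3434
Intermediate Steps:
W(g) = 5*g
3339 + W(-11 - 1*(-30)) = 3339 + 5*(-11 - 1*(-30)) = 3339 + 5*(-11 + 30) = 3339 + 5*19 = 3339 + 95 = 3434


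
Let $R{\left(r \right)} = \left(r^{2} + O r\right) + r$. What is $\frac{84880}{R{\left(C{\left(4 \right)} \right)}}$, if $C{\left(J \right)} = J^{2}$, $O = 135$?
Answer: $\frac{5305}{152} \approx 34.901$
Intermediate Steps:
$R{\left(r \right)} = r^{2} + 136 r$ ($R{\left(r \right)} = \left(r^{2} + 135 r\right) + r = r^{2} + 136 r$)
$\frac{84880}{R{\left(C{\left(4 \right)} \right)}} = \frac{84880}{4^{2} \left(136 + 4^{2}\right)} = \frac{84880}{16 \left(136 + 16\right)} = \frac{84880}{16 \cdot 152} = \frac{84880}{2432} = 84880 \cdot \frac{1}{2432} = \frac{5305}{152}$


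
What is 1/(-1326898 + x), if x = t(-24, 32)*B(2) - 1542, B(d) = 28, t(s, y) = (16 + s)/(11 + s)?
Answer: -13/17269496 ≈ -7.5277e-7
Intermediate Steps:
t(s, y) = (16 + s)/(11 + s)
x = -19822/13 (x = ((16 - 24)/(11 - 24))*28 - 1542 = (-8/(-13))*28 - 1542 = -1/13*(-8)*28 - 1542 = (8/13)*28 - 1542 = 224/13 - 1542 = -19822/13 ≈ -1524.8)
1/(-1326898 + x) = 1/(-1326898 - 19822/13) = 1/(-17269496/13) = -13/17269496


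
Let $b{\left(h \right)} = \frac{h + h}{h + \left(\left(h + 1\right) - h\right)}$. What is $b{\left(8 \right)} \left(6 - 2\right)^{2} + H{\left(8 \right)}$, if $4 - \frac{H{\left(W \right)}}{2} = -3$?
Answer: $\frac{382}{9} \approx 42.444$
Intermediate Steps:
$H{\left(W \right)} = 14$ ($H{\left(W \right)} = 8 - -6 = 8 + 6 = 14$)
$b{\left(h \right)} = \frac{2 h}{1 + h}$ ($b{\left(h \right)} = \frac{2 h}{h + \left(\left(1 + h\right) - h\right)} = \frac{2 h}{h + 1} = \frac{2 h}{1 + h}$)
$b{\left(8 \right)} \left(6 - 2\right)^{2} + H{\left(8 \right)} = 2 \cdot 8 \frac{1}{1 + 8} \left(6 - 2\right)^{2} + 14 = 2 \cdot 8 \cdot \frac{1}{9} \cdot 4^{2} + 14 = 2 \cdot 8 \cdot \frac{1}{9} \cdot 16 + 14 = \frac{16}{9} \cdot 16 + 14 = \frac{256}{9} + 14 = \frac{382}{9}$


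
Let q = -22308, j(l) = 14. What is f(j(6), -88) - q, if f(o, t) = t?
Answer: 22220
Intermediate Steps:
f(j(6), -88) - q = -88 - 1*(-22308) = -88 + 22308 = 22220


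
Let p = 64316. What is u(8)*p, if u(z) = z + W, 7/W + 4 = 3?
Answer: 64316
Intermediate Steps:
W = -7 (W = 7/(-4 + 3) = 7/(-1) = 7*(-1) = -7)
u(z) = -7 + z (u(z) = z - 7 = -7 + z)
u(8)*p = (-7 + 8)*64316 = 1*64316 = 64316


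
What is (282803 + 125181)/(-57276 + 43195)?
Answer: -407984/14081 ≈ -28.974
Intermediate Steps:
(282803 + 125181)/(-57276 + 43195) = 407984/(-14081) = 407984*(-1/14081) = -407984/14081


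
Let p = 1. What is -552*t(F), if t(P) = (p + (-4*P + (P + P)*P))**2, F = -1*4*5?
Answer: -428440872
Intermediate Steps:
F = -20 (F = -4*5 = -20)
t(P) = (1 - 4*P + 2*P**2)**2 (t(P) = (1 + (-4*P + (P + P)*P))**2 = (1 + (-4*P + (2*P)*P))**2 = (1 + (-4*P + 2*P**2))**2 = (1 - 4*P + 2*P**2)**2)
-552*t(F) = -552*(1 - 4*(-20) + 2*(-20)**2)**2 = -552*(1 + 80 + 2*400)**2 = -552*(1 + 80 + 800)**2 = -552*881**2 = -552*776161 = -428440872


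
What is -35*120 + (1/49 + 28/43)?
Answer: -8847985/2107 ≈ -4199.3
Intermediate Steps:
-35*120 + (1/49 + 28/43) = -4200 + (1*(1/49) + 28*(1/43)) = -4200 + (1/49 + 28/43) = -4200 + 1415/2107 = -8847985/2107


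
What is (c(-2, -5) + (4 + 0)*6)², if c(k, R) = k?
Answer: 484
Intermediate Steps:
(c(-2, -5) + (4 + 0)*6)² = (-2 + (4 + 0)*6)² = (-2 + 4*6)² = (-2 + 24)² = 22² = 484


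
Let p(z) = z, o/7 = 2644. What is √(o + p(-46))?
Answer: √18462 ≈ 135.88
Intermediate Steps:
o = 18508 (o = 7*2644 = 18508)
√(o + p(-46)) = √(18508 - 46) = √18462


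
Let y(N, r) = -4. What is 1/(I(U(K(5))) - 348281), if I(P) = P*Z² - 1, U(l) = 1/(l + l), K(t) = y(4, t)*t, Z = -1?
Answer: -40/13931281 ≈ -2.8712e-6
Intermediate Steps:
K(t) = -4*t
U(l) = 1/(2*l)
I(P) = -1 + P (I(P) = P*(-1)² - 1 = P*1 - 1 = P - 1 = -1 + P)
1/(I(U(K(5))) - 348281) = 1/((-1 + 1/(2*((-4*5)))) - 348281) = 1/((-1 + (½)/(-20)) - 348281) = 1/((-1 + (½)*(-1/20)) - 348281) = 1/((-1 - 1/40) - 348281) = 1/(-41/40 - 348281) = 1/(-13931281/40) = -40/13931281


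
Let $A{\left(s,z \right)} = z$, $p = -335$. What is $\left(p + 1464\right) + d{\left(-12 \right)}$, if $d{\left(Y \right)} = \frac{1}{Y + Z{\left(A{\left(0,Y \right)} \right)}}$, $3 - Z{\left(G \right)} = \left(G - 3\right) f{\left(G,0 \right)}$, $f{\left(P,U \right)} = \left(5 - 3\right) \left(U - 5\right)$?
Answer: $\frac{179510}{159} \approx 1129.0$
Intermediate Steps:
$f{\left(P,U \right)} = -10 + 2 U$ ($f{\left(P,U \right)} = 2 \left(-5 + U\right) = -10 + 2 U$)
$Z{\left(G \right)} = -27 + 10 G$ ($Z{\left(G \right)} = 3 - \left(G - 3\right) \left(-10 + 2 \cdot 0\right) = 3 - \left(-3 + G\right) \left(-10 + 0\right) = 3 - \left(-3 + G\right) \left(-10\right) = 3 - \left(30 - 10 G\right) = 3 + \left(-30 + 10 G\right) = -27 + 10 G$)
$d{\left(Y \right)} = \frac{1}{-27 + 11 Y}$ ($d{\left(Y \right)} = \frac{1}{Y + \left(-27 + 10 Y\right)} = \frac{1}{-27 + 11 Y}$)
$\left(p + 1464\right) + d{\left(-12 \right)} = \left(-335 + 1464\right) + \frac{1}{-27 + 11 \left(-12\right)} = 1129 + \frac{1}{-27 - 132} = 1129 + \frac{1}{-159} = 1129 - \frac{1}{159} = \frac{179510}{159}$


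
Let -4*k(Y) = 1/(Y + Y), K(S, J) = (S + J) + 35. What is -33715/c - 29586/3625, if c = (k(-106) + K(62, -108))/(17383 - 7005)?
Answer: 1075574710031378/33810375 ≈ 3.1812e+7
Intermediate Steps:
K(S, J) = 35 + J + S (K(S, J) = (J + S) + 35 = 35 + J + S)
k(Y) = -1/(8*Y) (k(Y) = -1/(4*(Y + Y)) = -1/(2*Y)/4 = -1/(8*Y))
c = -9327/8800544 (c = (-⅛/(-106) + (35 - 108 + 62))/(17383 - 7005) = (-⅛*(-1/106) - 11)/10378 = (1/848 - 11)*(1/10378) = -9327/848*1/10378 = -9327/8800544 ≈ -0.0010598)
-33715/c - 29586/3625 = -33715/(-9327/8800544) - 29586/3625 = -33715*(-8800544/9327) - 29586*1/3625 = 296710340960/9327 - 29586/3625 = 1075574710031378/33810375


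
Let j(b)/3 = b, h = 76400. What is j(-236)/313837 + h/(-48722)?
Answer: -706224764/449728421 ≈ -1.5703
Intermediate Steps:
j(b) = 3*b
j(-236)/313837 + h/(-48722) = (3*(-236))/313837 + 76400/(-48722) = -708*1/313837 + 76400*(-1/48722) = -708/313837 - 38200/24361 = -706224764/449728421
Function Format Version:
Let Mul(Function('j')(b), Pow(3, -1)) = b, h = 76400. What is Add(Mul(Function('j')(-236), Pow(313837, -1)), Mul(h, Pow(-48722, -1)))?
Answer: Rational(-706224764, 449728421) ≈ -1.5703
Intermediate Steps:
Function('j')(b) = Mul(3, b)
Add(Mul(Function('j')(-236), Pow(313837, -1)), Mul(h, Pow(-48722, -1))) = Add(Mul(Mul(3, -236), Pow(313837, -1)), Mul(76400, Pow(-48722, -1))) = Add(Mul(-708, Rational(1, 313837)), Mul(76400, Rational(-1, 48722))) = Add(Rational(-708, 313837), Rational(-38200, 24361)) = Rational(-706224764, 449728421)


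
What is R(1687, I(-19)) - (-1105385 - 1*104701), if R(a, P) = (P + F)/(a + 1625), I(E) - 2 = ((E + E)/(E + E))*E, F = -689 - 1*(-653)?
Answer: 4007804779/3312 ≈ 1.2101e+6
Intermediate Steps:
F = -36 (F = -689 + 653 = -36)
I(E) = 2 + E (I(E) = 2 + ((E + E)/(E + E))*E = 2 + ((2*E)/((2*E)))*E = 2 + ((2*E)*(1/(2*E)))*E = 2 + 1*E = 2 + E)
R(a, P) = (-36 + P)/(1625 + a) (R(a, P) = (P - 36)/(a + 1625) = (-36 + P)/(1625 + a))
R(1687, I(-19)) - (-1105385 - 1*104701) = (-36 + (2 - 19))/(1625 + 1687) - (-1105385 - 1*104701) = (-36 - 17)/3312 - (-1105385 - 104701) = (1/3312)*(-53) - 1*(-1210086) = -53/3312 + 1210086 = 4007804779/3312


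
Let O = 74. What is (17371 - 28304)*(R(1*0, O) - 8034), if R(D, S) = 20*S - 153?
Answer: 73327631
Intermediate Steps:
R(D, S) = -153 + 20*S
(17371 - 28304)*(R(1*0, O) - 8034) = (17371 - 28304)*((-153 + 20*74) - 8034) = -10933*((-153 + 1480) - 8034) = -10933*(1327 - 8034) = -10933*(-6707) = 73327631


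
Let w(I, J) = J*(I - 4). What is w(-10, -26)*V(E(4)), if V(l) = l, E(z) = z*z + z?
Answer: 7280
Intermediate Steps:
w(I, J) = J*(-4 + I)
E(z) = z + z**2 (E(z) = z**2 + z = z + z**2)
w(-10, -26)*V(E(4)) = (-26*(-4 - 10))*(4*(1 + 4)) = (-26*(-14))*(4*5) = 364*20 = 7280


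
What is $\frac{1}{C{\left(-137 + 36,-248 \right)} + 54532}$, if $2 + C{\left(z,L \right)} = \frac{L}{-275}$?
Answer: $\frac{275}{14995998} \approx 1.8338 \cdot 10^{-5}$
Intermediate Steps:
$C{\left(z,L \right)} = -2 - \frac{L}{275}$ ($C{\left(z,L \right)} = -2 + \frac{L}{-275} = -2 + L \left(- \frac{1}{275}\right) = -2 - \frac{L}{275}$)
$\frac{1}{C{\left(-137 + 36,-248 \right)} + 54532} = \frac{1}{\left(-2 - - \frac{248}{275}\right) + 54532} = \frac{1}{\left(-2 + \frac{248}{275}\right) + 54532} = \frac{1}{- \frac{302}{275} + 54532} = \frac{1}{\frac{14995998}{275}} = \frac{275}{14995998}$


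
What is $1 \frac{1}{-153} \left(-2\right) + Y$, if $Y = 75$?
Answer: $\frac{11477}{153} \approx 75.013$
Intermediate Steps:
$1 \frac{1}{-153} \left(-2\right) + Y = 1 \frac{1}{-153} \left(-2\right) + 75 = 1 \left(- \frac{1}{153}\right) \left(-2\right) + 75 = \left(- \frac{1}{153}\right) \left(-2\right) + 75 = \frac{2}{153} + 75 = \frac{11477}{153}$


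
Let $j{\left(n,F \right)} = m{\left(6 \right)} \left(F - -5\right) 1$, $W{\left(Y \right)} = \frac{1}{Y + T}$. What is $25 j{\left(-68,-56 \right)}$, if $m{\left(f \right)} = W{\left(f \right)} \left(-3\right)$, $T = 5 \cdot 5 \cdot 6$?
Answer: $\frac{1275}{52} \approx 24.519$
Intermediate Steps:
$T = 150$ ($T = 25 \cdot 6 = 150$)
$W{\left(Y \right)} = \frac{1}{150 + Y}$ ($W{\left(Y \right)} = \frac{1}{Y + 150} = \frac{1}{150 + Y}$)
$m{\left(f \right)} = - \frac{3}{150 + f}$ ($m{\left(f \right)} = \frac{1}{150 + f} \left(-3\right) = - \frac{3}{150 + f}$)
$j{\left(n,F \right)} = - \frac{5}{52} - \frac{F}{52}$ ($j{\left(n,F \right)} = - \frac{3}{150 + 6} \left(F - -5\right) 1 = - \frac{3}{156} \left(F + 5\right) 1 = \left(-3\right) \frac{1}{156} \left(5 + F\right) 1 = - \frac{5 + F}{52} \cdot 1 = \left(- \frac{5}{52} - \frac{F}{52}\right) 1 = - \frac{5}{52} - \frac{F}{52}$)
$25 j{\left(-68,-56 \right)} = 25 \left(- \frac{5}{52} - - \frac{14}{13}\right) = 25 \left(- \frac{5}{52} + \frac{14}{13}\right) = 25 \cdot \frac{51}{52} = \frac{1275}{52}$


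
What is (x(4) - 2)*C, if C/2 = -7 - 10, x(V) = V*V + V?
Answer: -612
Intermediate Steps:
x(V) = V + V**2 (x(V) = V**2 + V = V + V**2)
C = -34 (C = 2*(-7 - 10) = 2*(-17) = -34)
(x(4) - 2)*C = (4*(1 + 4) - 2)*(-34) = (4*5 - 2)*(-34) = (20 - 2)*(-34) = 18*(-34) = -612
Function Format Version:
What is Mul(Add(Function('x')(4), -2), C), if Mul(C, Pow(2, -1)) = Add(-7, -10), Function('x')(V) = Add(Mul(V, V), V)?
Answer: -612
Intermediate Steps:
Function('x')(V) = Add(V, Pow(V, 2)) (Function('x')(V) = Add(Pow(V, 2), V) = Add(V, Pow(V, 2)))
C = -34 (C = Mul(2, Add(-7, -10)) = Mul(2, -17) = -34)
Mul(Add(Function('x')(4), -2), C) = Mul(Add(Mul(4, Add(1, 4)), -2), -34) = Mul(Add(Mul(4, 5), -2), -34) = Mul(Add(20, -2), -34) = Mul(18, -34) = -612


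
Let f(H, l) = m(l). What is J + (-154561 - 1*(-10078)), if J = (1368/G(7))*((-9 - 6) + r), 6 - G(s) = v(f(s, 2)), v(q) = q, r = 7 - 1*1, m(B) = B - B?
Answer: -146535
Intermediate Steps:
m(B) = 0
f(H, l) = 0
r = 6 (r = 7 - 1 = 6)
G(s) = 6 (G(s) = 6 - 1*0 = 6 + 0 = 6)
J = -2052 (J = (1368/6)*((-9 - 6) + 6) = (1368*(1/6))*(-15 + 6) = 228*(-9) = -2052)
J + (-154561 - 1*(-10078)) = -2052 + (-154561 - 1*(-10078)) = -2052 + (-154561 + 10078) = -2052 - 144483 = -146535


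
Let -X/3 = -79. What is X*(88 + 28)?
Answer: 27492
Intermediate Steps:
X = 237 (X = -3*(-79) = 237)
X*(88 + 28) = 237*(88 + 28) = 237*116 = 27492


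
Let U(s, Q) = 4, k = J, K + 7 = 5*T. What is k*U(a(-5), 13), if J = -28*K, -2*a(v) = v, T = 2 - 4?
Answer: 1904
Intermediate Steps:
T = -2
a(v) = -v/2
K = -17 (K = -7 + 5*(-2) = -7 - 10 = -17)
J = 476 (J = -28*(-17) = 476)
k = 476
k*U(a(-5), 13) = 476*4 = 1904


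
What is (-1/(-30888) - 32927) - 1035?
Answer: -1049018255/30888 ≈ -33962.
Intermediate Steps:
(-1/(-30888) - 32927) - 1035 = (-1*(-1/30888) - 32927) - 1035 = (1/30888 - 32927) - 1035 = -1017049175/30888 - 1035 = -1049018255/30888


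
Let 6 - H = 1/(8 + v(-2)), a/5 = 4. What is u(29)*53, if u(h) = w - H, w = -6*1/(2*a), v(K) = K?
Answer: -19027/60 ≈ -317.12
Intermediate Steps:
a = 20 (a = 5*4 = 20)
w = -3/20 (w = -6/(20*2) = -6/40 = -6*1/40 = -3/20 ≈ -0.15000)
H = 35/6 (H = 6 - 1/(8 - 2) = 6 - 1/6 = 6 - 1*⅙ = 6 - ⅙ = 35/6 ≈ 5.8333)
u(h) = -359/60 (u(h) = -3/20 - 1*35/6 = -3/20 - 35/6 = -359/60)
u(29)*53 = -359/60*53 = -19027/60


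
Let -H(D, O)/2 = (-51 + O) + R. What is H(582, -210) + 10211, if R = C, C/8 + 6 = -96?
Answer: 12365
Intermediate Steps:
C = -816 (C = -48 + 8*(-96) = -48 - 768 = -816)
R = -816
H(D, O) = 1734 - 2*O (H(D, O) = -2*((-51 + O) - 816) = -2*(-867 + O) = 1734 - 2*O)
H(582, -210) + 10211 = (1734 - 2*(-210)) + 10211 = (1734 + 420) + 10211 = 2154 + 10211 = 12365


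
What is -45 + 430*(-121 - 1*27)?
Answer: -63685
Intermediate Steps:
-45 + 430*(-121 - 1*27) = -45 + 430*(-121 - 27) = -45 + 430*(-148) = -45 - 63640 = -63685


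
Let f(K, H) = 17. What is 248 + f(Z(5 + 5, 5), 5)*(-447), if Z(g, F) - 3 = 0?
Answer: -7351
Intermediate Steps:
Z(g, F) = 3 (Z(g, F) = 3 + 0 = 3)
248 + f(Z(5 + 5, 5), 5)*(-447) = 248 + 17*(-447) = 248 - 7599 = -7351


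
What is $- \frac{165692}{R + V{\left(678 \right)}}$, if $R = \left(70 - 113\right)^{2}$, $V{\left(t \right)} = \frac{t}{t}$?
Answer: $- \frac{82846}{925} \approx -89.563$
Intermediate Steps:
$V{\left(t \right)} = 1$
$R = 1849$ ($R = \left(-43\right)^{2} = 1849$)
$- \frac{165692}{R + V{\left(678 \right)}} = - \frac{165692}{1849 + 1} = - \frac{165692}{1850} = \left(-165692\right) \frac{1}{1850} = - \frac{82846}{925}$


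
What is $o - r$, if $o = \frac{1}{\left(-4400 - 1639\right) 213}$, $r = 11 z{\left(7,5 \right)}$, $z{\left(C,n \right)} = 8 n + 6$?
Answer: $- \frac{650871343}{1286307} \approx -506.0$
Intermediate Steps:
$z{\left(C,n \right)} = 6 + 8 n$
$r = 506$ ($r = 11 \left(6 + 8 \cdot 5\right) = 11 \left(6 + 40\right) = 11 \cdot 46 = 506$)
$o = - \frac{1}{1286307}$ ($o = \frac{1}{-6039} \cdot \frac{1}{213} = \left(- \frac{1}{6039}\right) \frac{1}{213} = - \frac{1}{1286307} \approx -7.7742 \cdot 10^{-7}$)
$o - r = - \frac{1}{1286307} - 506 = - \frac{650871343}{1286307}$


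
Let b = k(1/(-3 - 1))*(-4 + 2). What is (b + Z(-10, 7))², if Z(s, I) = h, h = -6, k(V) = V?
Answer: 121/4 ≈ 30.250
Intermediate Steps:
Z(s, I) = -6
b = ½ (b = (-4 + 2)/(-3 - 1) = -2/(-4) = -¼*(-2) = ½ ≈ 0.50000)
(b + Z(-10, 7))² = (½ - 6)² = (-11/2)² = 121/4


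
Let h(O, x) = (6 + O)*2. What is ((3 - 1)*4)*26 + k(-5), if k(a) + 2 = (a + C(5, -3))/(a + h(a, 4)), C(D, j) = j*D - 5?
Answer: 643/3 ≈ 214.33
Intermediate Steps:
C(D, j) = -5 + D*j (C(D, j) = D*j - 5 = -5 + D*j)
h(O, x) = 12 + 2*O
k(a) = -2 + (-20 + a)/(12 + 3*a) (k(a) = -2 + (a + (-5 + 5*(-3)))/(a + (12 + 2*a)) = -2 + (a + (-5 - 15))/(12 + 3*a) = -2 + (a - 20)/(12 + 3*a) = -2 + (-20 + a)/(12 + 3*a))
((3 - 1)*4)*26 + k(-5) = ((3 - 1)*4)*26 + (-44 - 5*(-5))/(3*(4 - 5)) = (2*4)*26 + (⅓)*(-44 + 25)/(-1) = 8*26 + (⅓)*(-1)*(-19) = 208 + 19/3 = 643/3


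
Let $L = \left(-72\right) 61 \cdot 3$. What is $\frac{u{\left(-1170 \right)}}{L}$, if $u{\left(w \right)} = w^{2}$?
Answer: $- \frac{12675}{122} \approx -103.89$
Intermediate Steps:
$L = -13176$ ($L = \left(-4392\right) 3 = -13176$)
$\frac{u{\left(-1170 \right)}}{L} = \frac{\left(-1170\right)^{2}}{-13176} = 1368900 \left(- \frac{1}{13176}\right) = - \frac{12675}{122}$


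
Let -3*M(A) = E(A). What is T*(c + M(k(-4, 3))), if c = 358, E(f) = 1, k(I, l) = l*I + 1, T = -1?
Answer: -1073/3 ≈ -357.67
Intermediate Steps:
k(I, l) = 1 + I*l (k(I, l) = I*l + 1 = 1 + I*l)
M(A) = -⅓ (M(A) = -⅓*1 = -⅓)
T*(c + M(k(-4, 3))) = -(358 - ⅓) = -1*1073/3 = -1073/3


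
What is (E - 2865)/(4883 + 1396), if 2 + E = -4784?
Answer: -1093/897 ≈ -1.2185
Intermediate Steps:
E = -4786 (E = -2 - 4784 = -4786)
(E - 2865)/(4883 + 1396) = (-4786 - 2865)/(4883 + 1396) = -7651/6279 = -7651*1/6279 = -1093/897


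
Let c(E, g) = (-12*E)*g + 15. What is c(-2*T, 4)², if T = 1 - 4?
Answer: 74529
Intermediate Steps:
T = -3
c(E, g) = 15 - 12*E*g (c(E, g) = -12*E*g + 15 = 15 - 12*E*g)
c(-2*T, 4)² = (15 - 12*(-2*(-3))*4)² = (15 - 12*6*4)² = (15 - 288)² = (-273)² = 74529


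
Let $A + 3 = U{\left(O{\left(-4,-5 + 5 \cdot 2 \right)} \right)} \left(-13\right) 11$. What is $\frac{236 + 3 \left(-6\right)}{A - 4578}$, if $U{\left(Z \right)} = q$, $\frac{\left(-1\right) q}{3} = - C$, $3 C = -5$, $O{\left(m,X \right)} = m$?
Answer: $- \frac{109}{1933} \approx -0.056389$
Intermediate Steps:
$C = - \frac{5}{3}$ ($C = \frac{1}{3} \left(-5\right) = - \frac{5}{3} \approx -1.6667$)
$q = -5$ ($q = - 3 \left(\left(-1\right) \left(- \frac{5}{3}\right)\right) = \left(-3\right) \frac{5}{3} = -5$)
$U{\left(Z \right)} = -5$
$A = 712$ ($A = -3 + \left(-5\right) \left(-13\right) 11 = -3 + 65 \cdot 11 = -3 + 715 = 712$)
$\frac{236 + 3 \left(-6\right)}{A - 4578} = \frac{236 + 3 \left(-6\right)}{712 - 4578} = \frac{236 - 18}{-3866} = 218 \left(- \frac{1}{3866}\right) = - \frac{109}{1933}$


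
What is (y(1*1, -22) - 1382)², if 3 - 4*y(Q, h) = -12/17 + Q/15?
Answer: 124029343684/65025 ≈ 1.9074e+6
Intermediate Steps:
y(Q, h) = 63/68 - Q/60 (y(Q, h) = ¾ - (-12/17 + Q/15)/4 = ¾ + (3/17 - Q/60) = 63/68 - Q/60)
(y(1*1, -22) - 1382)² = ((63/68 - 1/60) - 1382)² = (232/255 - 1382)² = (-352178/255)² = 124029343684/65025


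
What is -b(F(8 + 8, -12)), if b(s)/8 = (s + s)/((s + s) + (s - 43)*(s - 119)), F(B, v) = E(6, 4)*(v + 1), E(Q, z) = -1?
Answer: -88/1739 ≈ -0.050604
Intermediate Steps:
F(B, v) = -1 - v (F(B, v) = -(v + 1) = -(1 + v) = -1 - v)
b(s) = 16*s/(2*s + (-119 + s)*(-43 + s)) (b(s) = 8*((s + s)/((s + s) + (s - 43)*(s - 119))) = 8*((2*s)/(2*s + (-43 + s)*(-119 + s))) = 8*((2*s)/(2*s + (-119 + s)*(-43 + s))) = 8*(2*s/(2*s + (-119 + s)*(-43 + s))) = 16*s/(2*s + (-119 + s)*(-43 + s)))
-b(F(8 + 8, -12)) = -16*(-1 - 1*(-12))/(5117 + (-1 - 1*(-12))² - 160*(-1 - 1*(-12))) = -16*(-1 + 12)/(5117 + (-1 + 12)² - 160*(-1 + 12)) = -16*11/(5117 + 11² - 160*11) = -16*11/(5117 + 121 - 1760) = -16*11/3478 = -1*88/1739 = -88/1739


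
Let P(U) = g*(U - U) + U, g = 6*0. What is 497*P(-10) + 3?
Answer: -4967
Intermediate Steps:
g = 0
P(U) = U (P(U) = 0*(U - U) + U = 0*0 + U = 0 + U = U)
497*P(-10) + 3 = 497*(-10) + 3 = -4970 + 3 = -4967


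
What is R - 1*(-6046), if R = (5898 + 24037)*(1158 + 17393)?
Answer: 555330231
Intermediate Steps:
R = 555324185 (R = 29935*18551 = 555324185)
R - 1*(-6046) = 555324185 - 1*(-6046) = 555324185 + 6046 = 555330231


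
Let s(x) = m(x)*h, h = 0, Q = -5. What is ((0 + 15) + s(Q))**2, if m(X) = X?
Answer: 225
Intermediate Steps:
s(x) = 0 (s(x) = x*0 = 0)
((0 + 15) + s(Q))**2 = ((0 + 15) + 0)**2 = (15 + 0)**2 = 15**2 = 225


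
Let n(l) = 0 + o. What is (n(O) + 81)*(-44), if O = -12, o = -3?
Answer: -3432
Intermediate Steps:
n(l) = -3 (n(l) = 0 - 3 = -3)
(n(O) + 81)*(-44) = (-3 + 81)*(-44) = 78*(-44) = -3432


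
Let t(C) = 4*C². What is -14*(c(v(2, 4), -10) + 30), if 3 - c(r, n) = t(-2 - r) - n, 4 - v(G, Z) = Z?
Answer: -98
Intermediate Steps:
v(G, Z) = 4 - Z
c(r, n) = 3 + n - 4*(-2 - r)² (c(r, n) = 3 - (4*(-2 - r)² - n) = 3 - (-n + 4*(-2 - r)²) = 3 + (n - 4*(-2 - r)²) = 3 + n - 4*(-2 - r)²)
-14*(c(v(2, 4), -10) + 30) = -14*((3 - 10 - 4*(2 + (4 - 1*4))²) + 30) = -14*((3 - 10 - 4*(2 + (4 - 4))²) + 30) = -14*((3 - 10 - 4*(2 + 0)²) + 30) = -14*((3 - 10 - 4*2²) + 30) = -14*((3 - 10 - 4*4) + 30) = -14*((3 - 10 - 16) + 30) = -14*(-23 + 30) = -14*7 = -98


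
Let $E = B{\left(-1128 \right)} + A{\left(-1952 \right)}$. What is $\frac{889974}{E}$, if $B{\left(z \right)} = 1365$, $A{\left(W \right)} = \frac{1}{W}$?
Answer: $\frac{1737229248}{2664479} \approx 652.0$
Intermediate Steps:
$E = \frac{2664479}{1952}$ ($E = 1365 + \frac{1}{-1952} = 1365 - \frac{1}{1952} = \frac{2664479}{1952} \approx 1365.0$)
$\frac{889974}{E} = \frac{889974}{\frac{2664479}{1952}} = 889974 \cdot \frac{1952}{2664479} = \frac{1737229248}{2664479}$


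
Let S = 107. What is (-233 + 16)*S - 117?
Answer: -23336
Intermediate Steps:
(-233 + 16)*S - 117 = (-233 + 16)*107 - 117 = -217*107 - 117 = -23219 - 117 = -23336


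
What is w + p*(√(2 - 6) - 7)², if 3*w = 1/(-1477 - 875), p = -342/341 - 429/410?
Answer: -9097247749/98649936 + 4011126*I/69905 ≈ -92.218 + 57.38*I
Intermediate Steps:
p = -286509/139810 (p = -342*1/341 - 429*1/410 = -342/341 - 429/410 = -286509/139810 ≈ -2.0493)
w = -1/7056 (w = 1/(3*(-1477 - 875)) = (⅓)/(-2352) = (⅓)*(-1/2352) = -1/7056 ≈ -0.00014172)
w + p*(√(2 - 6) - 7)² = -1/7056 - 286509*(√(2 - 6) - 7)²/139810 = -1/7056 - 286509*(√(-4) - 7)²/139810 = -1/7056 - 286509*(2*I - 7)²/139810 = -1/7056 - 286509*(-7 + 2*I)²/139810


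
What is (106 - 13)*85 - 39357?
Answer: -31452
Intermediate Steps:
(106 - 13)*85 - 39357 = 93*85 - 39357 = 7905 - 39357 = -31452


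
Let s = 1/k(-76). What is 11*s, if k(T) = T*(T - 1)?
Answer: 1/532 ≈ 0.0018797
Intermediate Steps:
k(T) = T*(-1 + T)
s = 1/5852 (s = 1/(-76*(-1 - 76)) = 1/(-76*(-77)) = 1/5852 ≈ 0.00017088)
11*s = 11*(1/5852) = 1/532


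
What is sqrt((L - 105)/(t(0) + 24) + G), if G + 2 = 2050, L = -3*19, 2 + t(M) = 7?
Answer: sqrt(1717670)/29 ≈ 45.193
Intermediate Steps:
t(M) = 5 (t(M) = -2 + 7 = 5)
L = -57
G = 2048 (G = -2 + 2050 = 2048)
sqrt((L - 105)/(t(0) + 24) + G) = sqrt((-57 - 105)/(5 + 24) + 2048) = sqrt(-162/29 + 2048) = sqrt(59230/29) = sqrt(1717670)/29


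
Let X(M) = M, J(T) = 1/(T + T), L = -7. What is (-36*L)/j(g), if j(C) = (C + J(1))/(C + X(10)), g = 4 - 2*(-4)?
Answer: 11088/25 ≈ 443.52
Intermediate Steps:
J(T) = 1/(2*T)
g = 12 (g = 4 + 8 = 12)
j(C) = (½ + C)/(10 + C) (j(C) = (C + (½)/1)/(C + 10) = (C + (½)*1)/(10 + C) = (C + ½)/(10 + C) = (½ + C)/(10 + C))
(-36*L)/j(g) = (-36*(-7))/(((½ + 12)/(10 + 12))) = 252/(((25/2)/22)) = 252/(((1/22)*(25/2))) = 252/(25/44) = 252*(44/25) = 11088/25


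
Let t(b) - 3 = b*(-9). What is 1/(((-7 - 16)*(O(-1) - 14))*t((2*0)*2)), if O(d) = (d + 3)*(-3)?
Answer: 1/1380 ≈ 0.00072464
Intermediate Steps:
O(d) = -9 - 3*d (O(d) = (3 + d)*(-3) = -9 - 3*d)
t(b) = 3 - 9*b (t(b) = 3 + b*(-9) = 3 - 9*b)
1/(((-7 - 16)*(O(-1) - 14))*t((2*0)*2)) = 1/(((-7 - 16)*((-9 - 3*(-1)) - 14))*(3 - 9*2*0*2)) = 1/((-23*((-9 + 3) - 14))*(3 - 0*2)) = 1/((-23*(-6 - 14))*(3 - 9*0)) = 1/((-23*(-20))*(3 + 0)) = 1/(460*3) = 1/1380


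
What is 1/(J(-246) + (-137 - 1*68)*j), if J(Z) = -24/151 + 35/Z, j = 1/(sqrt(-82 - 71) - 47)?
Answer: 6156453452316/25136871003761 - 424296284670*I*sqrt(17)/25136871003761 ≈ 0.24492 - 0.069596*I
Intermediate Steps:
j = 1/(-47 + 3*I*sqrt(17)) (j = 1/(sqrt(-153) - 47) = 1/(3*I*sqrt(17) - 47) = 1/(-47 + 3*I*sqrt(17)) ≈ -0.019898 - 0.0052368*I)
J(Z) = -24/151 + 35/Z (J(Z) = -24*1/151 + 35/Z = -24/151 + 35/Z)
1/(J(-246) + (-137 - 1*68)*j) = 1/((-24/151 + 35/(-246)) + (-137 - 1*68)*(-47/2362 - 3*I*sqrt(17)/2362)) = 1/((-24/151 + 35*(-1/246)) + (-137 - 68)*(-47/2362 - 3*I*sqrt(17)/2362)) = 1/((-24/151 - 35/246) - 205*(-47/2362 - 3*I*sqrt(17)/2362)) = 1/(-11189/37146 + (9635/2362 + 615*I*sqrt(17)/2362)) = 1/(82868323/21934713 + 615*I*sqrt(17)/2362)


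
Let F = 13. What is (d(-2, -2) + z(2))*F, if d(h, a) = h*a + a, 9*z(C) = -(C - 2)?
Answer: 26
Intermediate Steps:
z(C) = 2/9 - C/9 (z(C) = (-(C - 2))/9 = (-(-2 + C))/9 = (2 - C)/9 = 2/9 - C/9)
d(h, a) = a + a*h (d(h, a) = a*h + a = a + a*h)
(d(-2, -2) + z(2))*F = (-2*(1 - 2) + (2/9 - ⅑*2))*13 = (-2*(-1) + (2/9 - 2/9))*13 = (2 + 0)*13 = 2*13 = 26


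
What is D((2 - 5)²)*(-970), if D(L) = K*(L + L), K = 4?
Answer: -69840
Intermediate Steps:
D(L) = 8*L (D(L) = 4*(L + L) = 4*(2*L) = 8*L)
D((2 - 5)²)*(-970) = (8*(2 - 5)²)*(-970) = (8*(-3)²)*(-970) = (8*9)*(-970) = 72*(-970) = -69840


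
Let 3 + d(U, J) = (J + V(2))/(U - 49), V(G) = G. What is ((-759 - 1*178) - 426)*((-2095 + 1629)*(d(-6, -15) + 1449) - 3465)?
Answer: 50782126519/55 ≈ 9.2331e+8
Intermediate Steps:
d(U, J) = -3 + (2 + J)/(-49 + U) (d(U, J) = -3 + (J + 2)/(U - 49) = -3 + (2 + J)/(-49 + U))
((-759 - 1*178) - 426)*((-2095 + 1629)*(d(-6, -15) + 1449) - 3465) = ((-759 - 1*178) - 426)*((-2095 + 1629)*((149 - 15 - 3*(-6))/(-49 - 6) + 1449) - 3465) = ((-759 - 178) - 426)*(-466*((149 - 15 + 18)/(-55) + 1449) - 3465) = (-937 - 426)*(-466*(-1/55*152 + 1449) - 3465) = -1363*(-466*(-152/55 + 1449) - 3465) = -1363*(-466*79543/55 - 3465) = -1363*(-37067038/55 - 3465) = -1363*(-37257613/55) = 50782126519/55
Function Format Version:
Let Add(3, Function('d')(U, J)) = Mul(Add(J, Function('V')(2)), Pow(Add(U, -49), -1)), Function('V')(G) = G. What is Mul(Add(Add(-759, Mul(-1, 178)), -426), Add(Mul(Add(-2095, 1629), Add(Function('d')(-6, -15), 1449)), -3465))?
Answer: Rational(50782126519, 55) ≈ 9.2331e+8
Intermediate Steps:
Function('d')(U, J) = Add(-3, Mul(Pow(Add(-49, U), -1), Add(2, J))) (Function('d')(U, J) = Add(-3, Mul(Add(J, 2), Pow(Add(U, -49), -1))) = Add(-3, Mul(Add(2, J), Pow(Add(-49, U), -1))) = Add(-3, Mul(Pow(Add(-49, U), -1), Add(2, J))))
Mul(Add(Add(-759, Mul(-1, 178)), -426), Add(Mul(Add(-2095, 1629), Add(Function('d')(-6, -15), 1449)), -3465)) = Mul(Add(Add(-759, Mul(-1, 178)), -426), Add(Mul(Add(-2095, 1629), Add(Mul(Pow(Add(-49, -6), -1), Add(149, -15, Mul(-3, -6))), 1449)), -3465)) = Mul(Add(Add(-759, -178), -426), Add(Mul(-466, Add(Mul(Pow(-55, -1), Add(149, -15, 18)), 1449)), -3465)) = Mul(Add(-937, -426), Add(Mul(-466, Add(Mul(Rational(-1, 55), 152), 1449)), -3465)) = Mul(-1363, Add(Mul(-466, Add(Rational(-152, 55), 1449)), -3465)) = Mul(-1363, Add(Mul(-466, Rational(79543, 55)), -3465)) = Mul(-1363, Add(Rational(-37067038, 55), -3465)) = Mul(-1363, Rational(-37257613, 55)) = Rational(50782126519, 55)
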